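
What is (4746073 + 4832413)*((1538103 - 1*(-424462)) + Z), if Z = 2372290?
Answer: 41521347929530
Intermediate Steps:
(4746073 + 4832413)*((1538103 - 1*(-424462)) + Z) = (4746073 + 4832413)*((1538103 - 1*(-424462)) + 2372290) = 9578486*((1538103 + 424462) + 2372290) = 9578486*(1962565 + 2372290) = 9578486*4334855 = 41521347929530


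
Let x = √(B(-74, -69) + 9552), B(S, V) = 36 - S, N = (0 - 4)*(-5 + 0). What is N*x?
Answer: 20*√9662 ≈ 1965.9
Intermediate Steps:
N = 20 (N = -4*(-5) = 20)
x = √9662 (x = √((36 - 1*(-74)) + 9552) = √((36 + 74) + 9552) = √(110 + 9552) = √9662 ≈ 98.295)
N*x = 20*√9662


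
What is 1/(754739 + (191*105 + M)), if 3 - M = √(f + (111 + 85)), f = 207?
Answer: 774797/600310390806 + √403/600310390806 ≈ 1.2907e-6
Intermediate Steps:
M = 3 - √403 (M = 3 - √(207 + (111 + 85)) = 3 - √(207 + 196) = 3 - √403 ≈ -17.075)
1/(754739 + (191*105 + M)) = 1/(754739 + (191*105 + (3 - √403))) = 1/(754739 + (20055 + (3 - √403))) = 1/(754739 + (20058 - √403)) = 1/(774797 - √403)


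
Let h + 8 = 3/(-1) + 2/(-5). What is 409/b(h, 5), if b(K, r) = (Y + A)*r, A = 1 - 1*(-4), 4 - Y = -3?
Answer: 409/60 ≈ 6.8167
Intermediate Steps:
Y = 7 (Y = 4 - 1*(-3) = 4 + 3 = 7)
A = 5 (A = 1 + 4 = 5)
h = -57/5 (h = -8 + (3/(-1) + 2/(-5)) = -8 + (3*(-1) + 2*(-⅕)) = -8 + (-3 - ⅖) = -8 - 17/5 = -57/5 ≈ -11.400)
b(K, r) = 12*r (b(K, r) = (7 + 5)*r = 12*r)
409/b(h, 5) = 409/(12*5) = 409/60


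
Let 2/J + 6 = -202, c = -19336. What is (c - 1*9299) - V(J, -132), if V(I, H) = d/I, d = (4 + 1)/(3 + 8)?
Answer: -314465/11 ≈ -28588.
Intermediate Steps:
J = -1/104 (J = 2/(-6 - 202) = 2/(-208) = 2*(-1/208) = -1/104 ≈ -0.0096154)
d = 5/11 ≈ 0.45455
V(I, H) = 5/(11*I)
(c - 1*9299) - V(J, -132) = (-19336 - 1*9299) - 5/(11*(-1/104)) = (-19336 - 9299) - 5*(-104)/11 = -28635 - 1*(-520/11) = -28635 + 520/11 = -314465/11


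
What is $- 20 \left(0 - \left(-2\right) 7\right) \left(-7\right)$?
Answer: $1960$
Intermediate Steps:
$- 20 \left(0 - \left(-2\right) 7\right) \left(-7\right) = - 20 \left(0 - -14\right) \left(-7\right) = - 20 \left(0 + 14\right) \left(-7\right) = \left(-20\right) 14 \left(-7\right) = \left(-280\right) \left(-7\right) = 1960$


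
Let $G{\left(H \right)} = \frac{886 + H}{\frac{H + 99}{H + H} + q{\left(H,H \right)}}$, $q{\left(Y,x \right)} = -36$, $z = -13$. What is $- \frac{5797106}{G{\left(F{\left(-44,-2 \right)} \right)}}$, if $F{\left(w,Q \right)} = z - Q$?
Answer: $\frac{6625264}{25} \approx 2.6501 \cdot 10^{5}$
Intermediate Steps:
$F{\left(w,Q \right)} = -13 - Q$
$G{\left(H \right)} = \frac{886 + H}{-36 + \frac{99 + H}{2 H}}$ ($G{\left(H \right)} = \frac{886 + H}{\frac{H + 99}{H + H} - 36} = \frac{886 + H}{\frac{99 + H}{2 H} - 36} = \frac{886 + H}{-36 + \frac{99 + H}{2 H}}$)
$- \frac{5797106}{G{\left(F{\left(-44,-2 \right)} \right)}} = - \frac{5797106}{2 \left(-13 - -2\right) \frac{1}{99 - 71 \left(-13 - -2\right)} \left(886 - 11\right)} = - \frac{5797106}{2 \left(-13 + 2\right) \frac{1}{99 - 71 \left(-13 + 2\right)} \left(886 + \left(-13 + 2\right)\right)} = - \frac{5797106}{2 \left(-11\right) \frac{1}{99 - -781} \left(886 - 11\right)} = - \frac{5797106}{2 \left(-11\right) \frac{1}{99 + 781} \cdot 875} = - \frac{5797106}{2 \left(-11\right) \frac{1}{880} \cdot 875} = - \frac{5797106}{- \frac{175}{8}} = \left(-5797106\right) \left(- \frac{8}{175}\right) = \frac{6625264}{25}$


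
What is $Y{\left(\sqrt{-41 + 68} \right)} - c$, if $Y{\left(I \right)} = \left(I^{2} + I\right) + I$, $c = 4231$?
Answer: $-4204 + 6 \sqrt{3} \approx -4193.6$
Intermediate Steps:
$Y{\left(I \right)} = I^{2} + 2 I$ ($Y{\left(I \right)} = \left(I + I^{2}\right) + I = I^{2} + 2 I$)
$Y{\left(\sqrt{-41 + 68} \right)} - c = \sqrt{-41 + 68} \left(2 + \sqrt{-41 + 68}\right) - 4231 = \sqrt{27} \left(2 + \sqrt{27}\right) - 4231 = 3 \sqrt{3} \left(2 + 3 \sqrt{3}\right) - 4231 = -4231 + 3 \sqrt{3} \left(2 + 3 \sqrt{3}\right)$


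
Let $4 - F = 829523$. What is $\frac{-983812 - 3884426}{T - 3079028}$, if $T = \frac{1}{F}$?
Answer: $\frac{1346098639174}{851370742511} \approx 1.5811$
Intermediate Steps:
$F = -829519$ ($F = 4 - 829523 = -829519$)
$T = - \frac{1}{829519}$ ($T = \frac{1}{-829519} = - \frac{1}{829519} \approx -1.2055 \cdot 10^{-6}$)
$\frac{-983812 - 3884426}{T - 3079028} = \frac{-983812 - 3884426}{- \frac{1}{829519} - 3079028} = - \frac{4868238}{- \frac{2554112227533}{829519}} = \left(-4868238\right) \left(- \frac{829519}{2554112227533}\right) = \frac{1346098639174}{851370742511}$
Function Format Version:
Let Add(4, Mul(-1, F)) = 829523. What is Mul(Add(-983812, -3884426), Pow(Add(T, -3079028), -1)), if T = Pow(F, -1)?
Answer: Rational(1346098639174, 851370742511) ≈ 1.5811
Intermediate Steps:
F = -829519 (F = Add(4, Mul(-1, 829523)) = Add(4, -829523) = -829519)
T = Rational(-1, 829519) (T = Pow(-829519, -1) = Rational(-1, 829519) ≈ -1.2055e-6)
Mul(Add(-983812, -3884426), Pow(Add(T, -3079028), -1)) = Mul(Add(-983812, -3884426), Pow(Add(Rational(-1, 829519), -3079028), -1)) = Mul(-4868238, Pow(Rational(-2554112227533, 829519), -1)) = Mul(-4868238, Rational(-829519, 2554112227533)) = Rational(1346098639174, 851370742511)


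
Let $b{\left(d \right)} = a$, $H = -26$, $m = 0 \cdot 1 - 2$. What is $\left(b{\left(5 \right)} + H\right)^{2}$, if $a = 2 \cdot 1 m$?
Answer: $900$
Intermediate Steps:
$m = -2$ ($m = 0 - 2 = -2$)
$a = -4$ ($a = 2 \cdot 1 \left(-2\right) = 2 \left(-2\right) = -4$)
$b{\left(d \right)} = -4$
$\left(b{\left(5 \right)} + H\right)^{2} = \left(-4 - 26\right)^{2} = \left(-30\right)^{2} = 900$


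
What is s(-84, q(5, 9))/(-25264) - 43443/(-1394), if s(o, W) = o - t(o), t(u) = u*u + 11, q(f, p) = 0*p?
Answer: 553756223/17609008 ≈ 31.447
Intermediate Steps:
q(f, p) = 0
t(u) = 11 + u² (t(u) = u² + 11 = 11 + u²)
s(o, W) = -11 + o - o² (s(o, W) = o - (11 + o²) = o + (-11 - o²) = -11 + o - o²)
s(-84, q(5, 9))/(-25264) - 43443/(-1394) = (-11 - 84 - 1*(-84)²)/(-25264) - 43443/(-1394) = (-11 - 84 - 1*7056)*(-1/25264) - 43443*(-1/1394) = (-11 - 84 - 7056)*(-1/25264) + 43443/1394 = -7151*(-1/25264) + 43443/1394 = 7151/25264 + 43443/1394 = 553756223/17609008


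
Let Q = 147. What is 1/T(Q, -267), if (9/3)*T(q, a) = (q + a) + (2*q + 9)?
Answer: 1/61 ≈ 0.016393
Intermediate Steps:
T(q, a) = 3 + q + a/3 (T(q, a) = ((q + a) + (2*q + 9))/3 = ((a + q) + (9 + 2*q))/3 = (9 + a + 3*q)/3 = 3 + q + a/3)
1/T(Q, -267) = 1/(3 + 147 + (1/3)*(-267)) = 1/(3 + 147 - 89) = 1/61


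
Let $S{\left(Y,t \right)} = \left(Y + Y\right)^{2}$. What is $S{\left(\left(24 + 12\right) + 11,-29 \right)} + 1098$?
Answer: $9934$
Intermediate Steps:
$S{\left(Y,t \right)} = 4 Y^{2}$ ($S{\left(Y,t \right)} = \left(2 Y\right)^{2} = 4 Y^{2}$)
$S{\left(\left(24 + 12\right) + 11,-29 \right)} + 1098 = 4 \left(\left(24 + 12\right) + 11\right)^{2} + 1098 = 4 \left(36 + 11\right)^{2} + 1098 = 4 \cdot 47^{2} + 1098 = 4 \cdot 2209 + 1098 = 8836 + 1098 = 9934$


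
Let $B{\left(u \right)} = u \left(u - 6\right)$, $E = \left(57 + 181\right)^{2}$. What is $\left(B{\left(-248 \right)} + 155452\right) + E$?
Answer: $275088$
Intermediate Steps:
$E = 56644$ ($E = 238^{2} = 56644$)
$B{\left(u \right)} = u \left(-6 + u\right)$
$\left(B{\left(-248 \right)} + 155452\right) + E = \left(- 248 \left(-6 - 248\right) + 155452\right) + 56644 = \left(\left(-248\right) \left(-254\right) + 155452\right) + 56644 = \left(62992 + 155452\right) + 56644 = 218444 + 56644 = 275088$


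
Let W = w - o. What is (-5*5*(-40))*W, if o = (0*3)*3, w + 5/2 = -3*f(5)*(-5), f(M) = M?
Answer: 72500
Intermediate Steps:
w = 145/2 (w = -5/2 - 3*5*(-5) = -5/2 - 15*(-5) = -5/2 + 75 = 145/2 ≈ 72.500)
o = 0 (o = 0*3 = 0)
W = 145/2 (W = 145/2 - 1*0 = 145/2 + 0 = 145/2 ≈ 72.500)
(-5*5*(-40))*W = (-5*5*(-40))*(145/2) = -25*(-40)*(145/2) = 1000*(145/2) = 72500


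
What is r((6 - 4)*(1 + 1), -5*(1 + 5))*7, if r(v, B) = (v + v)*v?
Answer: 224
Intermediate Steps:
r(v, B) = 2*v² (r(v, B) = (2*v)*v = 2*v²)
r((6 - 4)*(1 + 1), -5*(1 + 5))*7 = (2*((6 - 4)*(1 + 1))²)*7 = (2*(2*2)²)*7 = (2*4²)*7 = (2*16)*7 = 32*7 = 224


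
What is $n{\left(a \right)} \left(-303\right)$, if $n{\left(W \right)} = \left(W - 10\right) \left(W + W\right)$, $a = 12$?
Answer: $-14544$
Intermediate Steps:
$n{\left(W \right)} = 2 W \left(-10 + W\right)$ ($n{\left(W \right)} = \left(-10 + W\right) 2 W = 2 W \left(-10 + W\right)$)
$n{\left(a \right)} \left(-303\right) = 2 \cdot 12 \left(-10 + 12\right) \left(-303\right) = 2 \cdot 12 \cdot 2 \left(-303\right) = 48 \left(-303\right) = -14544$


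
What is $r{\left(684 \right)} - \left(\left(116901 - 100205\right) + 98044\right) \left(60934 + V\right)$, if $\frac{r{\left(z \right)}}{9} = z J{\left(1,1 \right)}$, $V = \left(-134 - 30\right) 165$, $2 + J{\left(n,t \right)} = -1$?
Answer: $-3886721228$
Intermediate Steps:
$J{\left(n,t \right)} = -3$ ($J{\left(n,t \right)} = -2 - 1 = -3$)
$V = -27060$ ($V = \left(-164\right) 165 = -27060$)
$r{\left(z \right)} = - 27 z$ ($r{\left(z \right)} = 9 z \left(-3\right) = 9 \left(- 3 z\right) = - 27 z$)
$r{\left(684 \right)} - \left(\left(116901 - 100205\right) + 98044\right) \left(60934 + V\right) = \left(-27\right) 684 - \left(\left(116901 - 100205\right) + 98044\right) \left(60934 - 27060\right) = -18468 - \left(\left(116901 - 100205\right) + 98044\right) 33874 = -18468 - \left(16696 + 98044\right) 33874 = -18468 - 114740 \cdot 33874 = -18468 - 3886702760 = -3886721228$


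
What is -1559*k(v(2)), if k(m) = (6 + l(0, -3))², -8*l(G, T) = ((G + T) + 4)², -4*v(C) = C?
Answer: -3443831/64 ≈ -53810.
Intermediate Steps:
v(C) = -C/4
l(G, T) = -(4 + G + T)²/8 (l(G, T) = -((G + T) + 4)²/8 = -(4 + G + T)²/8)
k(m) = 2209/64 (k(m) = (6 - (4 + 0 - 3)²/8)² = (6 - ⅛*1²)² = (6 - ⅛*1)² = (6 - ⅛)² = (47/8)² = 2209/64)
-1559*k(v(2)) = -1559*2209/64 = -3443831/64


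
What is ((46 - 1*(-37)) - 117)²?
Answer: 1156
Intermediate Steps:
((46 - 1*(-37)) - 117)² = ((46 + 37) - 117)² = (83 - 117)² = (-34)² = 1156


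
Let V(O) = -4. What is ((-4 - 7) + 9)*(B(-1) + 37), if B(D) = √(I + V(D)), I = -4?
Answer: -74 - 4*I*√2 ≈ -74.0 - 5.6569*I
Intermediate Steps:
B(D) = 2*I*√2 (B(D) = √(-4 - 4) = √(-8) = 2*I*√2)
((-4 - 7) + 9)*(B(-1) + 37) = ((-4 - 7) + 9)*(2*I*√2 + 37) = (-11 + 9)*(37 + 2*I*√2) = -2*(37 + 2*I*√2) = -74 - 4*I*√2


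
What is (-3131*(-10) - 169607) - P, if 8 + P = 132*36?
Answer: -143041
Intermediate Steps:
P = 4744 (P = -8 + 132*36 = -8 + 4752 = 4744)
(-3131*(-10) - 169607) - P = (-3131*(-10) - 169607) - 1*4744 = (31310 - 169607) - 4744 = -138297 - 4744 = -143041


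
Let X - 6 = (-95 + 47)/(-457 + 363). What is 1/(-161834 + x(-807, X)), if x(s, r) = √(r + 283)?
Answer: -7606198/1230941433525 - √639529/1230941433525 ≈ -6.1798e-6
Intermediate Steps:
X = 306/47 (X = 6 + (-95 + 47)/(-457 + 363) = 6 - 48/(-94) = 6 - 48*(-1/94) = 6 + 24/47 = 306/47 ≈ 6.5106)
x(s, r) = √(283 + r)
1/(-161834 + x(-807, X)) = 1/(-161834 + √(283 + 306/47)) = 1/(-161834 + √(13607/47)) = 1/(-161834 + √639529/47)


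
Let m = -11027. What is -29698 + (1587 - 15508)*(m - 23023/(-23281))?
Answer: 3572781468306/23281 ≈ 1.5346e+8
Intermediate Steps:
-29698 + (1587 - 15508)*(m - 23023/(-23281)) = -29698 + (1587 - 15508)*(-11027 - 23023/(-23281)) = -29698 - 13921*(-11027 - 23023*(-1/23281)) = -29698 - 13921*(-11027 + 23023/23281) = -29698 - 13921*(-256696564/23281) = -29698 + 3573472867444/23281 = 3572781468306/23281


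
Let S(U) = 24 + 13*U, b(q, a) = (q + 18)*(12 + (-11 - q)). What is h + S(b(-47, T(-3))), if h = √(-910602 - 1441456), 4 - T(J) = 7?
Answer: -18072 + I*√2352058 ≈ -18072.0 + 1533.6*I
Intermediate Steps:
T(J) = -3 (T(J) = 4 - 1*7 = 4 - 7 = -3)
b(q, a) = (1 - q)*(18 + q) (b(q, a) = (18 + q)*(1 - q) = (1 - q)*(18 + q))
h = I*√2352058 (h = √(-2352058) = I*√2352058 ≈ 1533.6*I)
h + S(b(-47, T(-3))) = I*√2352058 + (24 + 13*(18 - 1*(-47)² - 17*(-47))) = I*√2352058 + (24 + 13*(18 - 1*2209 + 799)) = I*√2352058 + (24 + 13*(18 - 2209 + 799)) = I*√2352058 + (24 + 13*(-1392)) = I*√2352058 + (24 - 18096) = I*√2352058 - 18072 = -18072 + I*√2352058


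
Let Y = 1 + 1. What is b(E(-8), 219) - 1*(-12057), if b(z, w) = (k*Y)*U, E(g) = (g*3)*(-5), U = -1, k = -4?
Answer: 12065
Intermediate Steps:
Y = 2
E(g) = -15*g (E(g) = (3*g)*(-5) = -15*g)
b(z, w) = 8 (b(z, w) = -4*2*(-1) = -8*(-1) = 8)
b(E(-8), 219) - 1*(-12057) = 8 - 1*(-12057) = 8 + 12057 = 12065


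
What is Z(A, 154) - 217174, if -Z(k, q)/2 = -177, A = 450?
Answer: -216820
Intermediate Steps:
Z(k, q) = 354 (Z(k, q) = -2*(-177) = 354)
Z(A, 154) - 217174 = 354 - 217174 = -216820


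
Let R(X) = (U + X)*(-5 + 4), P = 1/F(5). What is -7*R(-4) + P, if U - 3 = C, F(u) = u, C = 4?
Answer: 106/5 ≈ 21.200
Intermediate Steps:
U = 7 (U = 3 + 4 = 7)
P = ⅕ (P = 1/5 = ⅕ ≈ 0.20000)
R(X) = -7 - X (R(X) = (7 + X)*(-5 + 4) = (7 + X)*(-1) = -7 - X)
-7*R(-4) + P = -7*(-7 - 1*(-4)) + ⅕ = -7*(-7 + 4) + ⅕ = -7*(-3) + ⅕ = 21 + ⅕ = 106/5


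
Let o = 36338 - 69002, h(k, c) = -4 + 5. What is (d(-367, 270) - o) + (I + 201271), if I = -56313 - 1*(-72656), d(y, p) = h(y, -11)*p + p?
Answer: 250818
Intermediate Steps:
h(k, c) = 1
d(y, p) = 2*p (d(y, p) = 1*p + p = p + p = 2*p)
o = -32664
I = 16343 (I = -56313 + 72656 = 16343)
(d(-367, 270) - o) + (I + 201271) = (2*270 - 1*(-32664)) + (16343 + 201271) = (540 + 32664) + 217614 = 33204 + 217614 = 250818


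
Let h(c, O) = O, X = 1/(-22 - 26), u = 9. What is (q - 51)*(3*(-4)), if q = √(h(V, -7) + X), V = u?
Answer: 612 - I*√1011 ≈ 612.0 - 31.796*I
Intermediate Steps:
V = 9
X = -1/48 (X = 1/(-48) = -1/48 ≈ -0.020833)
q = I*√1011/12 (q = √(-7 - 1/48) = √(-337/48) = I*√1011/12 ≈ 2.6497*I)
(q - 51)*(3*(-4)) = (I*√1011/12 - 51)*(3*(-4)) = (-51 + I*√1011/12)*(-12) = 612 - I*√1011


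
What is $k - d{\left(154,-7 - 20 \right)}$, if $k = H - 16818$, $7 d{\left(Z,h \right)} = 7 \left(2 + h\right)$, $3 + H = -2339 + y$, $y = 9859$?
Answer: $-9276$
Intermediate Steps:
$H = 7517$ ($H = -3 + \left(-2339 + 9859\right) = -3 + 7520 = 7517$)
$d{\left(Z,h \right)} = 2 + h$ ($d{\left(Z,h \right)} = \frac{7 \left(2 + h\right)}{7} = \frac{14 + 7 h}{7} = 2 + h$)
$k = -9301$ ($k = 7517 - 16818 = -9301$)
$k - d{\left(154,-7 - 20 \right)} = -9301 - \left(2 - 27\right) = -9301 - -25 = -9301 + 25 = -9276$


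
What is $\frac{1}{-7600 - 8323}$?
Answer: $- \frac{1}{15923} \approx -6.2802 \cdot 10^{-5}$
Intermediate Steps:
$\frac{1}{-7600 - 8323} = \frac{1}{-15923} = - \frac{1}{15923}$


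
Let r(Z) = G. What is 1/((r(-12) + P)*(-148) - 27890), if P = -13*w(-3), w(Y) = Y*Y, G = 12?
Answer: -1/12350 ≈ -8.0972e-5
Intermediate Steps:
w(Y) = Y²
r(Z) = 12
P = -117 (P = -13*(-3)² = -13*9 = -117)
1/((r(-12) + P)*(-148) - 27890) = 1/((12 - 117)*(-148) - 27890) = 1/(-105*(-148) - 27890) = 1/(15540 - 27890) = 1/(-12350) = -1/12350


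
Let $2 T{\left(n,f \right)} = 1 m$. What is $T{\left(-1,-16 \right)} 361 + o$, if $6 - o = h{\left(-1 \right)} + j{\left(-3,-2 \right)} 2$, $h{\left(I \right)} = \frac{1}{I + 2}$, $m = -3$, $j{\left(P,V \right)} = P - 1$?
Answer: $- \frac{1057}{2} \approx -528.5$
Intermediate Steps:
$j{\left(P,V \right)} = -1 + P$
$h{\left(I \right)} = \frac{1}{2 + I}$
$T{\left(n,f \right)} = - \frac{3}{2}$ ($T{\left(n,f \right)} = \frac{1 \left(-3\right)}{2} = \frac{1}{2} \left(-3\right) = - \frac{3}{2}$)
$o = 13$ ($o = 6 - \left(\frac{1}{2 - 1} + \left(-1 - 3\right) 2\right) = 6 - \left(1^{-1} - 8\right) = 6 - \left(1 - 8\right) = 6 - -7 = 6 + 7 = 13$)
$T{\left(-1,-16 \right)} 361 + o = \left(- \frac{3}{2}\right) 361 + 13 = - \frac{1083}{2} + 13 = - \frac{1057}{2}$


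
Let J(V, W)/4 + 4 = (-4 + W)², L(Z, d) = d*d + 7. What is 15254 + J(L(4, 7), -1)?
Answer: 15338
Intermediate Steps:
L(Z, d) = 7 + d² (L(Z, d) = d² + 7 = 7 + d²)
J(V, W) = -16 + 4*(-4 + W)²
15254 + J(L(4, 7), -1) = 15254 + (-16 + 4*(-4 - 1)²) = 15254 + (-16 + 4*(-5)²) = 15254 + (-16 + 4*25) = 15254 + (-16 + 100) = 15254 + 84 = 15338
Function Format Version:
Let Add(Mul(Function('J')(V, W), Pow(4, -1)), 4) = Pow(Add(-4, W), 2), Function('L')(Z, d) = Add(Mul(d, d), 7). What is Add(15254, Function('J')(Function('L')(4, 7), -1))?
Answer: 15338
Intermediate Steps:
Function('L')(Z, d) = Add(7, Pow(d, 2)) (Function('L')(Z, d) = Add(Pow(d, 2), 7) = Add(7, Pow(d, 2)))
Function('J')(V, W) = Add(-16, Mul(4, Pow(Add(-4, W), 2)))
Add(15254, Function('J')(Function('L')(4, 7), -1)) = Add(15254, Add(-16, Mul(4, Pow(Add(-4, -1), 2)))) = Add(15254, Add(-16, Mul(4, Pow(-5, 2)))) = Add(15254, Add(-16, Mul(4, 25))) = Add(15254, Add(-16, 100)) = Add(15254, 84) = 15338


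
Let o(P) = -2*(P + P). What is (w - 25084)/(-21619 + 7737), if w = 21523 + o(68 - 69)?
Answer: 3557/13882 ≈ 0.25623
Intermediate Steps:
o(P) = -4*P
w = 21527 (w = 21523 - 4*(68 - 69) = 21523 - 4*(-1) = 21523 + 4 = 21527)
(w - 25084)/(-21619 + 7737) = (21527 - 25084)/(-21619 + 7737) = -3557/(-13882) = -3557*(-1/13882) = 3557/13882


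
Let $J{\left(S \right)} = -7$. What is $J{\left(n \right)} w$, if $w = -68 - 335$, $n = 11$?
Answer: $2821$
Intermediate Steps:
$w = -403$ ($w = -68 - 335 = -403$)
$J{\left(n \right)} w = \left(-7\right) \left(-403\right) = 2821$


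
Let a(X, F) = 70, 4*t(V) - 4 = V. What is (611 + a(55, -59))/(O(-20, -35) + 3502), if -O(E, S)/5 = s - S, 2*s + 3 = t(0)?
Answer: 681/3332 ≈ 0.20438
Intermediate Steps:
t(V) = 1 + V/4
s = -1 (s = -3/2 + (1 + (¼)*0)/2 = -3/2 + (1 + 0)/2 = -3/2 + (½)*1 = -3/2 + ½ = -1)
O(E, S) = 5 + 5*S (O(E, S) = -5*(-1 - S) = 5 + 5*S)
(611 + a(55, -59))/(O(-20, -35) + 3502) = (611 + 70)/((5 + 5*(-35)) + 3502) = 681/((5 - 175) + 3502) = 681/(-170 + 3502) = 681/3332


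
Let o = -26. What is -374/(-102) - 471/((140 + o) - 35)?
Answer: -544/237 ≈ -2.2954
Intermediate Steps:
-374/(-102) - 471/((140 + o) - 35) = -374/(-102) - 471/((140 - 26) - 35) = -374*(-1/102) - 471/(114 - 35) = 11/3 - 471/79 = -544/237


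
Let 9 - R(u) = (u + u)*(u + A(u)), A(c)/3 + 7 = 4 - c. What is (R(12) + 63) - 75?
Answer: 789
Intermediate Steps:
A(c) = -9 - 3*c (A(c) = -21 + 3*(4 - c) = -21 + (12 - 3*c) = -9 - 3*c)
R(u) = 9 - 2*u*(-9 - 2*u) (R(u) = 9 - (u + u)*(u + (-9 - 3*u)) = 9 - 2*u*(-9 - 2*u))
(R(12) + 63) - 75 = ((9 + 4*12² + 18*12) + 63) - 75 = ((9 + 4*144 + 216) + 63) - 75 = ((9 + 576 + 216) + 63) - 75 = (801 + 63) - 75 = 864 - 75 = 789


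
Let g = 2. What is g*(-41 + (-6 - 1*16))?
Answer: -126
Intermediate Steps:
g*(-41 + (-6 - 1*16)) = 2*(-41 + (-6 - 1*16)) = 2*(-41 + (-6 - 16)) = 2*(-41 - 22) = 2*(-63) = -126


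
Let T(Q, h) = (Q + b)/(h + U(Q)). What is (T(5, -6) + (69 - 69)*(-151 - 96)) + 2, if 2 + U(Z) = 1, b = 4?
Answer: 5/7 ≈ 0.71429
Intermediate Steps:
U(Z) = -1 (U(Z) = -2 + 1 = -1)
T(Q, h) = (4 + Q)/(-1 + h) (T(Q, h) = (Q + 4)/(h - 1) = (4 + Q)/(-1 + h))
(T(5, -6) + (69 - 69)*(-151 - 96)) + 2 = ((4 + 5)/(-1 - 6) + (69 - 69)*(-151 - 96)) + 2 = (9/(-7) + 0*(-247)) + 2 = (-⅐*9 + 0) + 2 = (-9/7 + 0) + 2 = -9/7 + 2 = 5/7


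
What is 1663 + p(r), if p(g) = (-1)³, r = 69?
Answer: 1662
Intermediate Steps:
p(g) = -1
1663 + p(r) = 1663 - 1 = 1662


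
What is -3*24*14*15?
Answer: -15120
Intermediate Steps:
-3*24*14*15 = -1008*15 = -3*5040 = -15120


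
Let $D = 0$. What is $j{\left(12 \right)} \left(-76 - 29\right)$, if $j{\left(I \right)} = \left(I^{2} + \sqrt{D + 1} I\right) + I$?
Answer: $-17640$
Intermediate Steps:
$j{\left(I \right)} = I^{2} + 2 I$ ($j{\left(I \right)} = \left(I^{2} + \sqrt{0 + 1} I\right) + I = \left(I^{2} + \sqrt{1} I\right) + I = \left(I^{2} + 1 I\right) + I = \left(I^{2} + I\right) + I = \left(I + I^{2}\right) + I = I^{2} + 2 I$)
$j{\left(12 \right)} \left(-76 - 29\right) = 12 \left(2 + 12\right) \left(-76 - 29\right) = 12 \cdot 14 \left(-76 - 29\right) = 168 \left(-105\right) = -17640$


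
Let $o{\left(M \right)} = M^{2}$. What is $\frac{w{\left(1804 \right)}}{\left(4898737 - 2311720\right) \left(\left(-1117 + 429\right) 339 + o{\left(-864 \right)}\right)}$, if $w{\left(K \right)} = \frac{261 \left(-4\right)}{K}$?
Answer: $- \frac{29}{66538670529232} \approx -4.3584 \cdot 10^{-13}$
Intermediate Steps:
$w{\left(K \right)} = - \frac{1044}{K}$
$\frac{w{\left(1804 \right)}}{\left(4898737 - 2311720\right) \left(\left(-1117 + 429\right) 339 + o{\left(-864 \right)}\right)} = \frac{\left(-1044\right) \frac{1}{1804}}{\left(4898737 - 2311720\right) \left(\left(-1117 + 429\right) 339 + \left(-864\right)^{2}\right)} = \frac{\left(-1044\right) \frac{1}{1804}}{2587017 \left(\left(-688\right) 339 + 746496\right)} = - \frac{261}{451 \cdot 2587017 \left(-233232 + 746496\right)} = - \frac{261}{451 \cdot 2587017 \cdot 513264} = - \frac{261}{451 \cdot 1327822693488} = \left(- \frac{261}{451}\right) \frac{1}{1327822693488} = - \frac{29}{66538670529232}$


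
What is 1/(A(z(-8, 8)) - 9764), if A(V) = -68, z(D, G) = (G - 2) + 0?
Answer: -1/9832 ≈ -0.00010171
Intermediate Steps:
z(D, G) = -2 + G (z(D, G) = (-2 + G) + 0 = -2 + G)
1/(A(z(-8, 8)) - 9764) = 1/(-68 - 9764) = 1/(-9832) = -1/9832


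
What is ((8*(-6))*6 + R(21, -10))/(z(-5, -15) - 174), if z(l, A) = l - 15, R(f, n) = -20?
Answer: 154/97 ≈ 1.5876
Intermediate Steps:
z(l, A) = -15 + l
((8*(-6))*6 + R(21, -10))/(z(-5, -15) - 174) = ((8*(-6))*6 - 20)/((-15 - 5) - 174) = (-48*6 - 20)/(-20 - 174) = (-288 - 20)/(-194) = -308*(-1/194) = 154/97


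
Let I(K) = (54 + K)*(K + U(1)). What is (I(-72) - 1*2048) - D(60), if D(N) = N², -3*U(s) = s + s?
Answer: -4340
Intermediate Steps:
U(s) = -2*s/3 (U(s) = -(s + s)/3 = -2*s/3)
I(K) = (54 + K)*(-⅔ + K) (I(K) = (54 + K)*(K - ⅔*1) = (54 + K)*(K - ⅔) = (54 + K)*(-⅔ + K))
(I(-72) - 1*2048) - D(60) = ((-36 + (-72)² + (160/3)*(-72)) - 1*2048) - 1*60² = ((-36 + 5184 - 3840) - 2048) - 1*3600 = (1308 - 2048) - 3600 = -740 - 3600 = -4340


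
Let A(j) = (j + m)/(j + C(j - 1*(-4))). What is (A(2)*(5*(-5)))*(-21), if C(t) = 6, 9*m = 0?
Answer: 525/4 ≈ 131.25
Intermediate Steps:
m = 0 (m = (1/9)*0 = 0)
A(j) = j/(6 + j) (A(j) = (j + 0)/(j + 6) = j/(6 + j))
(A(2)*(5*(-5)))*(-21) = ((2/(6 + 2))*(5*(-5)))*(-21) = ((2/8)*(-25))*(-21) = ((2*(1/8))*(-25))*(-21) = ((1/4)*(-25))*(-21) = -25/4*(-21) = 525/4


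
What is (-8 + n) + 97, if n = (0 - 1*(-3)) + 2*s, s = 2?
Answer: 96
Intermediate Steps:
n = 7 (n = (0 - 1*(-3)) + 2*2 = (0 + 3) + 4 = 3 + 4 = 7)
(-8 + n) + 97 = (-8 + 7) + 97 = -1 + 97 = 96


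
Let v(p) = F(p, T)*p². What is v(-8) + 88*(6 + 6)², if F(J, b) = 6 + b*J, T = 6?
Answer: 9984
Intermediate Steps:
F(J, b) = 6 + J*b
v(p) = p²*(6 + 6*p) (v(p) = (6 + p*6)*p² = (6 + 6*p)*p² = p²*(6 + 6*p))
v(-8) + 88*(6 + 6)² = 6*(-8)²*(1 - 8) + 88*(6 + 6)² = 6*64*(-7) + 88*12² = -2688 + 88*144 = -2688 + 12672 = 9984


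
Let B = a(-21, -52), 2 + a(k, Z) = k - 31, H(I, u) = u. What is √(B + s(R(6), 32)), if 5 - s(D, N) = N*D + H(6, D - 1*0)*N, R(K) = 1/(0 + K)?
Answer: I*√537/3 ≈ 7.7244*I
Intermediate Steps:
a(k, Z) = -33 + k (a(k, Z) = -2 + (k - 31) = -2 + (-31 + k) = -33 + k)
R(K) = 1/K
s(D, N) = 5 - 2*D*N (s(D, N) = 5 - (N*D + (D - 1*0)*N) = 5 - (D*N + (D + 0)*N) = 5 - (D*N + D*N) = 5 - 2*D*N)
B = -54 (B = -33 - 21 = -54)
√(B + s(R(6), 32)) = √(-54 + (5 - 2*32/6)) = √(-54 + (5 - 2*⅙*32)) = √(-54 + (5 - 32/3)) = √(-54 - 17/3) = √(-179/3) = I*√537/3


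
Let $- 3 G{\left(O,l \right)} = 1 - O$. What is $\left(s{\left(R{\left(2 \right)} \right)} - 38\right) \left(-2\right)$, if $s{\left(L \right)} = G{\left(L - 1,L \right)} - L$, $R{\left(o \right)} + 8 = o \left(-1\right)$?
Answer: $64$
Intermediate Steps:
$R{\left(o \right)} = -8 - o$ ($R{\left(o \right)} = -8 + o \left(-1\right) = -8 - o$)
$G{\left(O,l \right)} = - \frac{1}{3} + \frac{O}{3}$ ($G{\left(O,l \right)} = - \frac{1 - O}{3} = - \frac{1}{3} + \frac{O}{3}$)
$s{\left(L \right)} = - \frac{2}{3} - \frac{2 L}{3}$ ($s{\left(L \right)} = \left(- \frac{1}{3} + \frac{L - 1}{3}\right) - L = \left(- \frac{1}{3} + \frac{-1 + L}{3}\right) - L = \left(- \frac{1}{3} + \left(- \frac{1}{3} + \frac{L}{3}\right)\right) - L = \left(- \frac{2}{3} + \frac{L}{3}\right) - L = - \frac{2}{3} - \frac{2 L}{3}$)
$\left(s{\left(R{\left(2 \right)} \right)} - 38\right) \left(-2\right) = \left(\left(- \frac{2}{3} - \frac{2 \left(-8 - 2\right)}{3}\right) - 38\right) \left(-2\right) = \left(\left(- \frac{2}{3} - - \frac{20}{3}\right) - 38\right) \left(-2\right) = \left(\left(- \frac{2}{3} + \frac{20}{3}\right) - 38\right) \left(-2\right) = \left(6 - 38\right) \left(-2\right) = \left(-32\right) \left(-2\right) = 64$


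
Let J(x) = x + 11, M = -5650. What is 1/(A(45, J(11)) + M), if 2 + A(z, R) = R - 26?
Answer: -1/5656 ≈ -0.00017680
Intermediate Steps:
J(x) = 11 + x
A(z, R) = -28 + R (A(z, R) = -2 + (R - 26) = -2 + (-26 + R) = -28 + R)
1/(A(45, J(11)) + M) = 1/((-28 + (11 + 11)) - 5650) = 1/((-28 + 22) - 5650) = 1/(-6 - 5650) = 1/(-5656) = -1/5656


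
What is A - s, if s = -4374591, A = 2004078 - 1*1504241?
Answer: 4874428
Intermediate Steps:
A = 499837 (A = 2004078 - 1504241 = 499837)
A - s = 499837 - 1*(-4374591) = 499837 + 4374591 = 4874428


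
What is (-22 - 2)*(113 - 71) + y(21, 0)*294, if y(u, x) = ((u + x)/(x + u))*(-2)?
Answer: -1596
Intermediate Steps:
y(u, x) = -2 (y(u, x) = ((u + x)/(u + x))*(-2) = 1*(-2) = -2)
(-22 - 2)*(113 - 71) + y(21, 0)*294 = (-22 - 2)*(113 - 71) - 2*294 = -24*42 - 588 = -1008 - 588 = -1596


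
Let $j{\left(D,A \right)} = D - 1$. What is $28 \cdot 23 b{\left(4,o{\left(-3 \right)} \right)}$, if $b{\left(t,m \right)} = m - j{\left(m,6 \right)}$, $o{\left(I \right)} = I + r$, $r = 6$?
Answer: $644$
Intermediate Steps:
$j{\left(D,A \right)} = -1 + D$
$o{\left(I \right)} = 6 + I$ ($o{\left(I \right)} = I + 6 = 6 + I$)
$b{\left(t,m \right)} = 1$ ($b{\left(t,m \right)} = m - \left(-1 + m\right) = 1$)
$28 \cdot 23 b{\left(4,o{\left(-3 \right)} \right)} = 28 \cdot 23 \cdot 1 = 644 \cdot 1 = 644$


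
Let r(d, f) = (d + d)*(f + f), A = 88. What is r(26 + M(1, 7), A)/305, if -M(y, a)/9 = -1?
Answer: 2464/61 ≈ 40.393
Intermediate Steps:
M(y, a) = 9 (M(y, a) = -9*(-1) = 9)
r(d, f) = 4*d*f (r(d, f) = (2*d)*(2*f) = 4*d*f)
r(26 + M(1, 7), A)/305 = (4*(26 + 9)*88)/305 = (4*35*88)*(1/305) = 12320*(1/305) = 2464/61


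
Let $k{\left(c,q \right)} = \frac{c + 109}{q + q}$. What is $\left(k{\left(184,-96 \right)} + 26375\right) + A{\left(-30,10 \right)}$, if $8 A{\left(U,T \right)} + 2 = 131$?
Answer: $\frac{5066803}{192} \approx 26390.0$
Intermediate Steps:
$k{\left(c,q \right)} = \frac{109 + c}{2 q}$
$A{\left(U,T \right)} = \frac{129}{8}$ ($A{\left(U,T \right)} = - \frac{1}{4} + \frac{1}{8} \cdot 131 = - \frac{1}{4} + \frac{131}{8} = \frac{129}{8}$)
$\left(k{\left(184,-96 \right)} + 26375\right) + A{\left(-30,10 \right)} = \left(\frac{109 + 184}{2 \left(-96\right)} + 26375\right) + \frac{129}{8} = \left(\frac{1}{2} \left(- \frac{1}{96}\right) 293 + 26375\right) + \frac{129}{8} = \left(- \frac{293}{192} + 26375\right) + \frac{129}{8} = \frac{5063707}{192} + \frac{129}{8} = \frac{5066803}{192}$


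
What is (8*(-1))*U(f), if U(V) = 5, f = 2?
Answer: -40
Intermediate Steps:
(8*(-1))*U(f) = (8*(-1))*5 = -8*5 = -40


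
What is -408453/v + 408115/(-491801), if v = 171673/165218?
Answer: -33188664363531349/84428953073 ≈ -3.9310e+5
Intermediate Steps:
v = 171673/165218 (v = 171673*(1/165218) = 171673/165218 ≈ 1.0391)
-408453/v + 408115/(-491801) = -408453/171673/165218 + 408115/(-491801) = -408453*165218/171673 + 408115*(-1/491801) = -67483787754/171673 - 408115/491801 = -33188664363531349/84428953073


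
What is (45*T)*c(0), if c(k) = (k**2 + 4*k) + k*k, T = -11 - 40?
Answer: 0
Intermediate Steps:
T = -51
c(k) = 2*k**2 + 4*k (c(k) = (k**2 + 4*k) + k**2 = 2*k**2 + 4*k)
(45*T)*c(0) = (45*(-51))*(2*0*(2 + 0)) = -4590*0*2 = -2295*0 = 0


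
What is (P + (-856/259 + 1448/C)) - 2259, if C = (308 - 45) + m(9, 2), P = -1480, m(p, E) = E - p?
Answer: -30969345/8288 ≈ -3736.6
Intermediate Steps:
C = 256 (C = (308 - 45) + (2 - 1*9) = 263 + (2 - 9) = 263 - 7 = 256)
(P + (-856/259 + 1448/C)) - 2259 = (-1480 + (-856/259 + 1448/256)) - 2259 = (-1480 + (-856*1/259 + 1448*(1/256))) - 2259 = (-1480 + (-856/259 + 181/32)) - 2259 = (-1480 + 19487/8288) - 2259 = -12246753/8288 - 2259 = -30969345/8288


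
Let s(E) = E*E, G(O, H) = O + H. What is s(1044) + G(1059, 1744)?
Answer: 1092739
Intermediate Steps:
G(O, H) = H + O
s(E) = E²
s(1044) + G(1059, 1744) = 1044² + (1744 + 1059) = 1089936 + 2803 = 1092739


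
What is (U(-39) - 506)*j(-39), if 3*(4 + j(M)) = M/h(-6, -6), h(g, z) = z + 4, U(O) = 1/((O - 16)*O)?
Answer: -1085369/858 ≈ -1265.0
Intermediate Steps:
U(O) = 1/(O*(-16 + O)) (U(O) = 1/((-16 + O)*O) = 1/(O*(-16 + O)))
h(g, z) = 4 + z
j(M) = -4 - M/6 (j(M) = -4 + (M/(4 - 6))/3 = -4 + (M/(-2))/3 = -4 + (M*(-½))/3 = -4 + (-M/2)/3 = -4 - M/6)
(U(-39) - 506)*j(-39) = (1/((-39)*(-16 - 39)) - 506)*(-4 - ⅙*(-39)) = (-1/39/(-55) - 506)*(-4 + 13/2) = (-1/39*(-1/55) - 506)*(5/2) = (1/2145 - 506)*(5/2) = -1085369/2145*5/2 = -1085369/858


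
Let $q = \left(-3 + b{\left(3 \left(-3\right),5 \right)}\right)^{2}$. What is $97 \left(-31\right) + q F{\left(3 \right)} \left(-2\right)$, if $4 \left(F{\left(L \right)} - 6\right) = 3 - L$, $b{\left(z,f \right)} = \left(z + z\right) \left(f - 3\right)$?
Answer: $-21259$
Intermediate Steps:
$b{\left(z,f \right)} = 2 z \left(-3 + f\right)$
$q = 1521$ ($q = \left(-3 + 2 \cdot 3 \left(-3\right) \left(-3 + 5\right)\right)^{2} = \left(-3 + 2 \left(-9\right) 2\right)^{2} = \left(-3 - 36\right)^{2} = \left(-39\right)^{2} = 1521$)
$F{\left(L \right)} = \frac{27}{4} - \frac{L}{4}$ ($F{\left(L \right)} = 6 + \frac{3 - L}{4} = 6 - \left(- \frac{3}{4} + \frac{L}{4}\right) = \frac{27}{4} - \frac{L}{4}$)
$97 \left(-31\right) + q F{\left(3 \right)} \left(-2\right) = 97 \left(-31\right) + 1521 \left(\frac{27}{4} - \frac{3}{4}\right) \left(-2\right) = -3007 + 1521 \left(\frac{27}{4} - \frac{3}{4}\right) \left(-2\right) = -3007 + 1521 \cdot 6 \left(-2\right) = -3007 + 9126 \left(-2\right) = -3007 - 18252 = -21259$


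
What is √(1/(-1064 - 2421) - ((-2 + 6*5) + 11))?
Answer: 2*I*√118416815/3485 ≈ 6.245*I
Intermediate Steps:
√(1/(-1064 - 2421) - ((-2 + 6*5) + 11)) = √(1/(-3485) - ((-2 + 30) + 11)) = √(-1/3485 - (28 + 11)) = √(-1/3485 - 1*39) = √(-1/3485 - 39) = √(-135916/3485) = 2*I*√118416815/3485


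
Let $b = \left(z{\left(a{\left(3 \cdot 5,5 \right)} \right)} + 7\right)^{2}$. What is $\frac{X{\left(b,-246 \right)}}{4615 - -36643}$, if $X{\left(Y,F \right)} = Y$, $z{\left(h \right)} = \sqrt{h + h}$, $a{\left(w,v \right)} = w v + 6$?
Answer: $\frac{211}{41258} + \frac{9 \sqrt{2}}{2947} \approx 0.0094331$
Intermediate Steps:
$a{\left(w,v \right)} = 6 + v w$ ($a{\left(w,v \right)} = v w + 6 = 6 + v w$)
$z{\left(h \right)} = \sqrt{2} \sqrt{h}$ ($z{\left(h \right)} = \sqrt{2 h} = \sqrt{2} \sqrt{h}$)
$b = \left(7 + 9 \sqrt{2}\right)^{2}$ ($b = \left(\sqrt{2} \sqrt{6 + 5 \cdot 3 \cdot 5} + 7\right)^{2} = \left(\sqrt{2} \sqrt{6 + 5 \cdot 15} + 7\right)^{2} = \left(\sqrt{2} \sqrt{6 + 75} + 7\right)^{2} = \left(\sqrt{2} \sqrt{81} + 7\right)^{2} = \left(\sqrt{2} \cdot 9 + 7\right)^{2} = \left(9 \sqrt{2} + 7\right)^{2} = \left(7 + 9 \sqrt{2}\right)^{2} \approx 389.19$)
$\frac{X{\left(b,-246 \right)}}{4615 - -36643} = \frac{211 + 126 \sqrt{2}}{4615 - -36643} = \frac{211 + 126 \sqrt{2}}{4615 + 36643} = \frac{211 + 126 \sqrt{2}}{41258} = \left(211 + 126 \sqrt{2}\right) \frac{1}{41258} = \frac{211}{41258} + \frac{9 \sqrt{2}}{2947}$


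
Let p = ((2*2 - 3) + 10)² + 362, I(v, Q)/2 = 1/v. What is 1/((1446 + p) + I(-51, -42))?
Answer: 51/98377 ≈ 0.00051841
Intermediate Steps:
I(v, Q) = 2/v
p = 483 (p = ((4 - 3) + 10)² + 362 = (1 + 10)² + 362 = 11² + 362 = 121 + 362 = 483)
1/((1446 + p) + I(-51, -42)) = 1/((1446 + 483) + 2/(-51)) = 1/(1929 + 2*(-1/51)) = 1/(1929 - 2/51) = 1/(98377/51) = 51/98377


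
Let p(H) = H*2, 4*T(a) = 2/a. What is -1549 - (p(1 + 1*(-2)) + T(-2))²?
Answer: -24865/16 ≈ -1554.1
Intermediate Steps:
T(a) = 1/(2*a) (T(a) = (2/a)/4 = 1/(2*a))
p(H) = 2*H
-1549 - (p(1 + 1*(-2)) + T(-2))² = -1549 - (2*(1 + 1*(-2)) + (½)/(-2))² = -1549 - (2*(1 - 2) + (½)*(-½))² = -1549 - (2*(-1) - ¼)² = -1549 - (-2 - ¼)² = -1549 - (-9/4)² = -1549 - 1*81/16 = -1549 - 81/16 = -24865/16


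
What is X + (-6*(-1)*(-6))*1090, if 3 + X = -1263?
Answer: -40506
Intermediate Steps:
X = -1266 (X = -3 - 1263 = -1266)
X + (-6*(-1)*(-6))*1090 = -1266 + (-6*(-1)*(-6))*1090 = -1266 + (6*(-6))*1090 = -1266 - 36*1090 = -1266 - 39240 = -40506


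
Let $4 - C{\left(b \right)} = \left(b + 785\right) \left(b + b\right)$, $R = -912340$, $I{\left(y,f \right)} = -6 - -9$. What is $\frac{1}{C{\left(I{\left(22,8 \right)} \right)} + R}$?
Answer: $- \frac{1}{917064} \approx -1.0904 \cdot 10^{-6}$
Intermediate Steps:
$I{\left(y,f \right)} = 3$ ($I{\left(y,f \right)} = -6 + 9 = 3$)
$C{\left(b \right)} = 4 - 2 b \left(785 + b\right)$ ($C{\left(b \right)} = 4 - \left(b + 785\right) \left(b + b\right) = 4 - \left(785 + b\right) 2 b = 4 - 2 b \left(785 + b\right)$)
$\frac{1}{C{\left(I{\left(22,8 \right)} \right)} + R} = \frac{1}{\left(4 - 4710 - 2 \cdot 3^{2}\right) - 912340} = \frac{1}{\left(4 - 4710 - 18\right) - 912340} = \frac{1}{-4724 - 912340} = \frac{1}{-917064} = - \frac{1}{917064}$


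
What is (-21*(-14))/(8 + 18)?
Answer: 147/13 ≈ 11.308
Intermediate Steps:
(-21*(-14))/(8 + 18) = 294/26 = 294*(1/26) = 147/13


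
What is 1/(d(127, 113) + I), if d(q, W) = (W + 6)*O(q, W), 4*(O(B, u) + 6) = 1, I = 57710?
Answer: 4/228103 ≈ 1.7536e-5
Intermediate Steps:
O(B, u) = -23/4 (O(B, u) = -6 + (¼)*1 = -6 + ¼ = -23/4)
d(q, W) = -69/2 - 23*W/4 (d(q, W) = (W + 6)*(-23/4) = (6 + W)*(-23/4) = -69/2 - 23*W/4)
1/(d(127, 113) + I) = 1/((-69/2 - 23/4*113) + 57710) = 1/((-69/2 - 2599/4) + 57710) = 1/(-2737/4 + 57710) = 1/(228103/4) = 4/228103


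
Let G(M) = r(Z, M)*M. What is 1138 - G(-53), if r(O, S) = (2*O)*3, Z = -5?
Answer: -452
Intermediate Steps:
r(O, S) = 6*O
G(M) = -30*M (G(M) = (6*(-5))*M = -30*M)
1138 - G(-53) = 1138 - (-30)*(-53) = 1138 - 1*1590 = 1138 - 1590 = -452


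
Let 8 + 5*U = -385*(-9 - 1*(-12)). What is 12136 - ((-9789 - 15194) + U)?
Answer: 186758/5 ≈ 37352.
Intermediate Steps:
U = -1163/5 (U = -8/5 + (-385*(-9 - 1*(-12)))/5 = -8/5 + (-385*(-9 + 12))/5 = -8/5 + (-385*3)/5 = -8/5 + (1/5)*(-1155) = -8/5 - 231 = -1163/5 ≈ -232.60)
12136 - ((-9789 - 15194) + U) = 12136 - ((-9789 - 15194) - 1163/5) = 12136 - (-24983 - 1163/5) = 12136 - 1*(-126078/5) = 12136 + 126078/5 = 186758/5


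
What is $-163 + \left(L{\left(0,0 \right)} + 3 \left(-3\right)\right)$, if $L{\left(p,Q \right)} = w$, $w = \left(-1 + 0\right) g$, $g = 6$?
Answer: $-178$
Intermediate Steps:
$w = -6$ ($w = \left(-1 + 0\right) 6 = \left(-1\right) 6 = -6$)
$L{\left(p,Q \right)} = -6$
$-163 + \left(L{\left(0,0 \right)} + 3 \left(-3\right)\right) = -163 + \left(-6 + 3 \left(-3\right)\right) = -163 - 15 = -178$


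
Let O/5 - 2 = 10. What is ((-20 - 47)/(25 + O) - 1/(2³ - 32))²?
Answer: 2319529/4161600 ≈ 0.55736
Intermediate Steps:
O = 60 (O = 10 + 5*10 = 10 + 50 = 60)
((-20 - 47)/(25 + O) - 1/(2³ - 32))² = ((-20 - 47)/(25 + 60) - 1/(2³ - 32))² = (-67/85 - 1/(8 - 32))² = (-67*1/85 - 1/(-24))² = (-67/85 - 1*(-1/24))² = (-67/85 + 1/24)² = (-1523/2040)² = 2319529/4161600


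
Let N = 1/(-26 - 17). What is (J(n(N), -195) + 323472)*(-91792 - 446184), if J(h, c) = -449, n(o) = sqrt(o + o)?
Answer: -173778621448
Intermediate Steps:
N = -1/43 (N = 1/(-43) = -1/43 ≈ -0.023256)
n(o) = sqrt(2)*sqrt(o) (n(o) = sqrt(2*o) = sqrt(2)*sqrt(o))
(J(n(N), -195) + 323472)*(-91792 - 446184) = (-449 + 323472)*(-91792 - 446184) = 323023*(-537976) = -173778621448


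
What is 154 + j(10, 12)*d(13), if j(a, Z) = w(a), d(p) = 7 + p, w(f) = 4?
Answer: 234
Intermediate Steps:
j(a, Z) = 4
154 + j(10, 12)*d(13) = 154 + 4*(7 + 13) = 154 + 4*20 = 154 + 80 = 234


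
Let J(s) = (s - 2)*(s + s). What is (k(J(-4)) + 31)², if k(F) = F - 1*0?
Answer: 6241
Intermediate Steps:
J(s) = 2*s*(-2 + s) (J(s) = (-2 + s)*(2*s) = 2*s*(-2 + s))
k(F) = F (k(F) = F + 0 = F)
(k(J(-4)) + 31)² = (2*(-4)*(-2 - 4) + 31)² = (2*(-4)*(-6) + 31)² = (48 + 31)² = 79² = 6241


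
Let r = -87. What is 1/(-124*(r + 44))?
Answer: 1/5332 ≈ 0.00018755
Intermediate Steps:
1/(-124*(r + 44)) = 1/(-124*(-87 + 44)) = 1/(-124*(-43)) = 1/5332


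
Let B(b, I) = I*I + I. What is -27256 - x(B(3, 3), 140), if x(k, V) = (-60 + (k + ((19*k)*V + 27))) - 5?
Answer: -59150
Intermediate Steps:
B(b, I) = I + I² (B(b, I) = I² + I = I + I²)
x(k, V) = -38 + k + 19*V*k (x(k, V) = (-60 + (k + (19*V*k + 27))) - 5 = (-60 + (k + (27 + 19*V*k))) - 5 = (-60 + (27 + k + 19*V*k)) - 5 = (-33 + k + 19*V*k) - 5 = -38 + k + 19*V*k)
-27256 - x(B(3, 3), 140) = -27256 - (-38 + 3*(1 + 3) + 19*140*(3*(1 + 3))) = -27256 - (-38 + 3*4 + 19*140*(3*4)) = -27256 - (-38 + 12 + 19*140*12) = -27256 - (-38 + 12 + 31920) = -27256 - 1*31894 = -27256 - 31894 = -59150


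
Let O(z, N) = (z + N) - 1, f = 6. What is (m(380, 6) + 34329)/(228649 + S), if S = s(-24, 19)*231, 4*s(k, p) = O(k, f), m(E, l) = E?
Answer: 138836/910207 ≈ 0.15253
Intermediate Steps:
O(z, N) = -1 + N + z (O(z, N) = (N + z) - 1 = -1 + N + z)
s(k, p) = 5/4 + k/4 (s(k, p) = (-1 + 6 + k)/4 = (5 + k)/4 = 5/4 + k/4)
S = -4389/4 (S = (5/4 + (¼)*(-24))*231 = (5/4 - 6)*231 = -19/4*231 = -4389/4 ≈ -1097.3)
(m(380, 6) + 34329)/(228649 + S) = (380 + 34329)/(228649 - 4389/4) = 34709/(910207/4) = 34709*(4/910207) = 138836/910207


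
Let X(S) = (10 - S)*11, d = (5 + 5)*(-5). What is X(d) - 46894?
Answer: -46234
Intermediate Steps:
d = -50 (d = 10*(-5) = -50)
X(S) = 110 - 11*S
X(d) - 46894 = (110 - 11*(-50)) - 46894 = (110 + 550) - 46894 = 660 - 46894 = -46234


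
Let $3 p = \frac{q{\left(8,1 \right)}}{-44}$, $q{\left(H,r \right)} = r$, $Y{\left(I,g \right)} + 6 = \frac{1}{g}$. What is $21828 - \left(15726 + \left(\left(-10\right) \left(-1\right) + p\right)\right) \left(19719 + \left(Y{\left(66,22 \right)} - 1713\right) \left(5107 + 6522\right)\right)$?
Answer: $\frac{912575739514837}{2904} \approx 3.1425 \cdot 10^{11}$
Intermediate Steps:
$Y{\left(I,g \right)} = -6 + \frac{1}{g}$
$p = - \frac{1}{132}$ ($p = \frac{1 \frac{1}{-44}}{3} = \frac{1 \left(- \frac{1}{44}\right)}{3} = \frac{1}{3} \left(- \frac{1}{44}\right) = - \frac{1}{132} \approx -0.0075758$)
$21828 - \left(15726 + \left(\left(-10\right) \left(-1\right) + p\right)\right) \left(19719 + \left(Y{\left(66,22 \right)} - 1713\right) \left(5107 + 6522\right)\right) = 21828 - \left(15726 - - \frac{1319}{132}\right) \left(19719 + \left(\left(-6 + \frac{1}{22}\right) - 1713\right) \left(5107 + 6522\right)\right) = 21828 - \left(15726 + \left(10 - \frac{1}{132}\right)\right) \left(19719 + \left(\left(-6 + \frac{1}{22}\right) - 1713\right) 11629\right) = 21828 - \left(15726 + \frac{1319}{132}\right) \left(19719 + \left(- \frac{131}{22} - 1713\right) 11629\right) = 21828 - \frac{2077151 \left(19719 - \frac{439773893}{22}\right)}{132} = 21828 - \frac{2077151}{132} \left(- \frac{439340075}{22}\right) = 21828 - - \frac{912575676126325}{2904} = 21828 + \frac{912575676126325}{2904} = \frac{912575739514837}{2904}$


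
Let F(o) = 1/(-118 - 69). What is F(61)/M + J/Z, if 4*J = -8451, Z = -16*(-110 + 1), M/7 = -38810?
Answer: -214665072907/177198387520 ≈ -1.2114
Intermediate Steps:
M = -271670 (M = 7*(-38810) = -271670)
Z = 1744 (Z = -16*(-109) = 1744)
F(o) = -1/187 (F(o) = 1/(-187) = -1/187)
J = -8451/4 (J = (¼)*(-8451) = -8451/4 ≈ -2112.8)
F(61)/M + J/Z = -1/187/(-271670) - 8451/4/1744 = -1/187*(-1/271670) - 8451/4*1/1744 = 1/50802290 - 8451/6976 = -214665072907/177198387520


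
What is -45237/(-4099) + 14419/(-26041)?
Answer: 1118913236/106742059 ≈ 10.482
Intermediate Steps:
-45237/(-4099) + 14419/(-26041) = -45237*(-1/4099) + 14419*(-1/26041) = 45237/4099 - 14419/26041 = 1118913236/106742059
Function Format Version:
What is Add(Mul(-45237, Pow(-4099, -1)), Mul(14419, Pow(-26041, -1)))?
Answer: Rational(1118913236, 106742059) ≈ 10.482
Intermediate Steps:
Add(Mul(-45237, Pow(-4099, -1)), Mul(14419, Pow(-26041, -1))) = Add(Mul(-45237, Rational(-1, 4099)), Mul(14419, Rational(-1, 26041))) = Add(Rational(45237, 4099), Rational(-14419, 26041)) = Rational(1118913236, 106742059)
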